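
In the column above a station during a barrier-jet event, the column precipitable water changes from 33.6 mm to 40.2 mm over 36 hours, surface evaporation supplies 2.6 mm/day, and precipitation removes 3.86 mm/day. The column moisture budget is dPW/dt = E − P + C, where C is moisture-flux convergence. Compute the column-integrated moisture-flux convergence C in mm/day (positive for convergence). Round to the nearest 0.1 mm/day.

dPW/dt = (40.2 − 33.6) mm / (36/24 day) = +4.400 mm/day.
C = dPW/dt − E + P = (+4.400) − 2.6 + 3.86 = 5.7 mm/day.

C ≈ 5.7 mm/day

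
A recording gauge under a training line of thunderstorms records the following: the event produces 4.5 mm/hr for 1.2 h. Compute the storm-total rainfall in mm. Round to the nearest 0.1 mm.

Total = Σ Rᵢ Δtᵢ = 4.5 × 1.2
      = 5.4 = 5.4 mm.

total ≈ 5.4 mm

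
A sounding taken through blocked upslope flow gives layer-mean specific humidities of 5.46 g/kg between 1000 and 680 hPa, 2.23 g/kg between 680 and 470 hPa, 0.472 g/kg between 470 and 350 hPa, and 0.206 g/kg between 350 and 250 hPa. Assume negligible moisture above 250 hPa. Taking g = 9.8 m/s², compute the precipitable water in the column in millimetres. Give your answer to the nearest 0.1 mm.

Precipitable water is the column-integrated vapour mass per unit area: PW = (1/g) Σ q̄ Δp, with q in kg/kg and Δp in Pa (1 kg/m² of water = 1 mm).
Layer 1000–680 hPa: Δp = 320 hPa = 32000 Pa, q̄ = 0.00546 kg/kg → 0.00546 × 32000 / 9.8 = 17.83 mm
Layer 680–470 hPa: Δp = 210 hPa = 21000 Pa, q̄ = 0.00223 kg/kg → 0.00223 × 21000 / 9.8 = 4.78 mm
Layer 470–350 hPa: Δp = 120 hPa = 12000 Pa, q̄ = 0.000472 kg/kg → 0.000472 × 12000 / 9.8 = 0.58 mm
Layer 350–250 hPa: Δp = 100 hPa = 10000 Pa, q̄ = 0.000206 kg/kg → 0.000206 × 10000 / 9.8 = 0.21 mm
PW = 17.83 + 4.78 + 0.58 + 0.21 = 23.40 ≈ 23.4 mm.

PW ≈ 23.4 mm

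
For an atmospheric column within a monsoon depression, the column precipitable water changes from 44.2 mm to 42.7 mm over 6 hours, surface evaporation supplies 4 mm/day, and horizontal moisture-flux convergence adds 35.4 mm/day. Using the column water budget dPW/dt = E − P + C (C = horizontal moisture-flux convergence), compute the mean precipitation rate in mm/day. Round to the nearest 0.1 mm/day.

dPW/dt = (42.7 − 44.2) mm / (6/24 day) = -6.000 mm/day.
P = E + C − dPW/dt = 4 + (35.4) − (-6.000) = 45.4 mm/day.

P ≈ 45.4 mm/day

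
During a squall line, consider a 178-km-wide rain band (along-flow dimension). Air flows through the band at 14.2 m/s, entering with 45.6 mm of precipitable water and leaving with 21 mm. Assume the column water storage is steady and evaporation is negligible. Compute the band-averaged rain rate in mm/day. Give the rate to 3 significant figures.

R ≈ 170 mm/day

Column moisture flux per unit crosswind length is F = V × PW.
Inflow: F_in = 14.2 × 45.6 = 647.52 mm·m/s
Outflow: F_out = 14.2 × 21 = 298.2 mm·m/s
Steady-state rate R = (F_in − F_out)/L = (647.52 − 298.2) / 178000 m = 1.962e-03 mm/s.
R = 1.962e-03 × 3600 × 24 = 170 mm/day.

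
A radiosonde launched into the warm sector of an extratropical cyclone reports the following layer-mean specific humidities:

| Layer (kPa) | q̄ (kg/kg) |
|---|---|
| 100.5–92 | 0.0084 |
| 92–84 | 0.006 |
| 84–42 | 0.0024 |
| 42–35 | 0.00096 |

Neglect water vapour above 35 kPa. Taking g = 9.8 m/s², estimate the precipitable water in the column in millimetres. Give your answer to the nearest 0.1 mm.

Precipitable water is the column-integrated vapour mass per unit area: PW = (1/g) Σ q̄ Δp, with q in kg/kg and Δp in Pa (1 kg/m² of water = 1 mm).
Layer 100.5–92 kPa: Δp = 85 hPa = 8500 Pa, q̄ = 0.0084 kg/kg → 0.0084 × 8500 / 9.8 = 7.29 mm
Layer 92–84 kPa: Δp = 80 hPa = 8000 Pa, q̄ = 0.006 kg/kg → 0.006 × 8000 / 9.8 = 4.90 mm
Layer 84–42 kPa: Δp = 420 hPa = 42000 Pa, q̄ = 0.0024 kg/kg → 0.0024 × 42000 / 9.8 = 10.29 mm
Layer 42–35 kPa: Δp = 70 hPa = 7000 Pa, q̄ = 0.00096 kg/kg → 0.00096 × 7000 / 9.8 = 0.69 mm
PW = 7.29 + 4.90 + 10.29 + 0.69 = 23.17 ≈ 23.2 mm.

PW ≈ 23.2 mm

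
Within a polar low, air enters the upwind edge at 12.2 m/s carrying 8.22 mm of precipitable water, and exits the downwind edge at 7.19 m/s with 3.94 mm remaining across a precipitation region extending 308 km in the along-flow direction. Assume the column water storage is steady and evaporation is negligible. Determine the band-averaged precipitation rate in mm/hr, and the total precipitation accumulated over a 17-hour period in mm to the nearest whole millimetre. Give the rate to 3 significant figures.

Column moisture flux per unit crosswind length is F = V × PW.
Inflow: F_in = 12.2 × 8.22 = 100.284 mm·m/s
Outflow: F_out = 7.19 × 3.94 = 28.3286 mm·m/s
Steady-state rate R = (F_in − F_out)/L = (100.284 − 28.3286) / 308000 m = 2.336e-04 mm/s.
R = 2.336e-04 × 3600 = 0.841 mm/hr.
Over 17 h: total = 0.841 × 17 = 14.297 ≈ 14 mm.

R ≈ 0.841 mm/hr; total ≈ 14 mm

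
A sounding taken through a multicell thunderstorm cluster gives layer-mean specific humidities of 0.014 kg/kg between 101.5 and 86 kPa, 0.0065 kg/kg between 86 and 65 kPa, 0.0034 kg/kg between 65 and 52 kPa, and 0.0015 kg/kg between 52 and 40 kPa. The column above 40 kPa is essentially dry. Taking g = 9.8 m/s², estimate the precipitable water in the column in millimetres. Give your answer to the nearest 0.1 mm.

Precipitable water is the column-integrated vapour mass per unit area: PW = (1/g) Σ q̄ Δp, with q in kg/kg and Δp in Pa (1 kg/m² of water = 1 mm).
Layer 101.5–86 kPa: Δp = 155 hPa = 15500 Pa, q̄ = 0.014 kg/kg → 0.014 × 15500 / 9.8 = 22.14 mm
Layer 86–65 kPa: Δp = 210 hPa = 21000 Pa, q̄ = 0.0065 kg/kg → 0.0065 × 21000 / 9.8 = 13.93 mm
Layer 65–52 kPa: Δp = 130 hPa = 13000 Pa, q̄ = 0.0034 kg/kg → 0.0034 × 13000 / 9.8 = 4.51 mm
Layer 52–40 kPa: Δp = 120 hPa = 12000 Pa, q̄ = 0.0015 kg/kg → 0.0015 × 12000 / 9.8 = 1.84 mm
PW = 22.14 + 13.93 + 4.51 + 1.84 = 42.42 ≈ 42.4 mm.

PW ≈ 42.4 mm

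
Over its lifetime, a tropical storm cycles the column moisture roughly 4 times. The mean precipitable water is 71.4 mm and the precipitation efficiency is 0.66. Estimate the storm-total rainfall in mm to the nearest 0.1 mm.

rainfall ≈ 188.5 mm

Each cycle deposits ε × PW = 0.66 × 71.4 = 47.124 mm.
Over 4 cycles: 4 × 47.124 = 188.5 mm.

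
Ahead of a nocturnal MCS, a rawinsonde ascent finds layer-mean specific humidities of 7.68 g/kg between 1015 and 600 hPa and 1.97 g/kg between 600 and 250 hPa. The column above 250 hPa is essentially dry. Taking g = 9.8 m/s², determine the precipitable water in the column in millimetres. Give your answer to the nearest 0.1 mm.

Precipitable water is the column-integrated vapour mass per unit area: PW = (1/g) Σ q̄ Δp, with q in kg/kg and Δp in Pa (1 kg/m² of water = 1 mm).
Layer 1015–600 hPa: Δp = 415 hPa = 41500 Pa, q̄ = 0.00768 kg/kg → 0.00768 × 41500 / 9.8 = 32.52 mm
Layer 600–250 hPa: Δp = 350 hPa = 35000 Pa, q̄ = 0.00197 kg/kg → 0.00197 × 35000 / 9.8 = 7.04 mm
PW = 32.52 + 7.04 = 39.56 ≈ 39.6 mm.

PW ≈ 39.6 mm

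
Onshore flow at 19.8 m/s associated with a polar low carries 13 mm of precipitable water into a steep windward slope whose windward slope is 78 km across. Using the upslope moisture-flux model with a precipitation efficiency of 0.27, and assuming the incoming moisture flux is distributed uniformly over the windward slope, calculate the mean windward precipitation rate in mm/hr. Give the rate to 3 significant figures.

R ≈ 3.21 mm/hr

Incoming column moisture flux per unit ridge length: F = V × PW = 19.8 × 13 = 257.4 mm·m/s.
Spread over the 78 km slope with efficiency ε = 0.27: R = ε·F/W = 0.27 × 257.4 / 78000 m = 8.910e-04 mm/s.
R = 8.910e-04 × 3600 = 3.21 mm/hr.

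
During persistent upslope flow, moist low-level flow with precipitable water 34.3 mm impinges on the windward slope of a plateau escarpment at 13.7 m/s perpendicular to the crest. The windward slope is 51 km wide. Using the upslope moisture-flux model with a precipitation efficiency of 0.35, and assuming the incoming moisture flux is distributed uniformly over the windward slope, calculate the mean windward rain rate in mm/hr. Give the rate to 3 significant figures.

Incoming column moisture flux per unit ridge length: F = V × PW = 13.7 × 34.3 = 469.91 mm·m/s.
Spread over the 51 km slope with efficiency ε = 0.35: R = ε·F/W = 0.35 × 469.91 / 51000 m = 3.225e-03 mm/s.
R = 3.225e-03 × 3600 = 11.6 mm/hr.

R ≈ 11.6 mm/hr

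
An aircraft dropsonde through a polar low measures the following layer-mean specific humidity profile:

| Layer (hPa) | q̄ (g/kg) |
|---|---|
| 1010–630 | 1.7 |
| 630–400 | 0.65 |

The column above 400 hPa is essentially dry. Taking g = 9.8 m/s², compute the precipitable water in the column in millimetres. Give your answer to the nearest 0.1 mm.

PW ≈ 8.1 mm

Precipitable water is the column-integrated vapour mass per unit area: PW = (1/g) Σ q̄ Δp, with q in kg/kg and Δp in Pa (1 kg/m² of water = 1 mm).
Layer 1010–630 hPa: Δp = 380 hPa = 38000 Pa, q̄ = 0.0017 kg/kg → 0.0017 × 38000 / 9.8 = 6.59 mm
Layer 630–400 hPa: Δp = 230 hPa = 23000 Pa, q̄ = 0.00065 kg/kg → 0.00065 × 23000 / 9.8 = 1.53 mm
PW = 6.59 + 1.53 = 8.12 ≈ 8.1 mm.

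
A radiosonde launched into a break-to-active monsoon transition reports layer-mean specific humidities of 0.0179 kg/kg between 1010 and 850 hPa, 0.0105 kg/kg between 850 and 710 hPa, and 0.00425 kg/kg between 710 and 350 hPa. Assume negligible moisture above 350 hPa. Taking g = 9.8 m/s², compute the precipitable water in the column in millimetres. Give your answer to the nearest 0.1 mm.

Precipitable water is the column-integrated vapour mass per unit area: PW = (1/g) Σ q̄ Δp, with q in kg/kg and Δp in Pa (1 kg/m² of water = 1 mm).
Layer 1010–850 hPa: Δp = 160 hPa = 16000 Pa, q̄ = 0.0179 kg/kg → 0.0179 × 16000 / 9.8 = 29.22 mm
Layer 850–710 hPa: Δp = 140 hPa = 14000 Pa, q̄ = 0.0105 kg/kg → 0.0105 × 14000 / 9.8 = 15.00 mm
Layer 710–350 hPa: Δp = 360 hPa = 36000 Pa, q̄ = 0.00425 kg/kg → 0.00425 × 36000 / 9.8 = 15.61 mm
PW = 29.22 + 15.00 + 15.61 = 59.83 ≈ 59.8 mm.

PW ≈ 59.8 mm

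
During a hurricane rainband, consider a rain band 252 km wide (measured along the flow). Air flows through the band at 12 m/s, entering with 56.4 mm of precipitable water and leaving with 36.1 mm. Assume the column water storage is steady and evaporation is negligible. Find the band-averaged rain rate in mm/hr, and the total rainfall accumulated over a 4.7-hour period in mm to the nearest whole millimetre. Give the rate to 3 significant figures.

Column moisture flux per unit crosswind length is F = V × PW.
Inflow: F_in = 12 × 56.4 = 676.8 mm·m/s
Outflow: F_out = 12 × 36.1 = 433.2 mm·m/s
Steady-state rate R = (F_in − F_out)/L = (676.8 − 433.2) / 252000 m = 9.667e-04 mm/s.
R = 9.667e-04 × 3600 = 3.48 mm/hr.
Over 4.7 h: total = 3.48 × 4.7 = 16.356 ≈ 16 mm.

R ≈ 3.48 mm/hr; total ≈ 16 mm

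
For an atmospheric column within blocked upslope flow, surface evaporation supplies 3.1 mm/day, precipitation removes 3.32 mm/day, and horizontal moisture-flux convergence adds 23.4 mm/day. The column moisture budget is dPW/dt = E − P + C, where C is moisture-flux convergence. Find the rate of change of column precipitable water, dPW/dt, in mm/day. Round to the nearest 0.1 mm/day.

dPW/dt = E − P + C = 3.1 − 3.32 + (23.4) = 23.2 mm/day.

dPW/dt ≈ 23.2 mm/day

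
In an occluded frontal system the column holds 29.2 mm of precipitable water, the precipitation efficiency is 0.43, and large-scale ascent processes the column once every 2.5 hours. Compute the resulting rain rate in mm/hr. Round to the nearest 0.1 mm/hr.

R ≈ 5.0 mm/hr

Each overturning extracts ε × PW = 0.43 × 29.2 = 12.556 mm.
Rate = ε·PW / τ = 12.556 / 2.5 h = 5.0 mm/hr.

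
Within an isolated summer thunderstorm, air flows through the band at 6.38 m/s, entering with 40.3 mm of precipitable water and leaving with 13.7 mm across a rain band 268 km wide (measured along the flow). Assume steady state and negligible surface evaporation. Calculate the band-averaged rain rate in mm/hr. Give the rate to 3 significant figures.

Column moisture flux per unit crosswind length is F = V × PW.
Inflow: F_in = 6.38 × 40.3 = 257.114 mm·m/s
Outflow: F_out = 6.38 × 13.7 = 87.406 mm·m/s
Steady-state rate R = (F_in − F_out)/L = (257.114 − 87.406) / 268000 m = 6.332e-04 mm/s.
R = 6.332e-04 × 3600 = 2.28 mm/hr.

R ≈ 2.28 mm/hr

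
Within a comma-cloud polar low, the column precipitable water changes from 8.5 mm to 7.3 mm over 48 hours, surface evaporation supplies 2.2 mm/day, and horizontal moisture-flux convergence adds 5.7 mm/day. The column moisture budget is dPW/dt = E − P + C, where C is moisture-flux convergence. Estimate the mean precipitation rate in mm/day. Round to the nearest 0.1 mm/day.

P ≈ 8.5 mm/day

dPW/dt = (7.3 − 8.5) mm / (48/24 day) = -0.600 mm/day.
P = E + C − dPW/dt = 2.2 + (5.7) − (-0.600) = 8.5 mm/day.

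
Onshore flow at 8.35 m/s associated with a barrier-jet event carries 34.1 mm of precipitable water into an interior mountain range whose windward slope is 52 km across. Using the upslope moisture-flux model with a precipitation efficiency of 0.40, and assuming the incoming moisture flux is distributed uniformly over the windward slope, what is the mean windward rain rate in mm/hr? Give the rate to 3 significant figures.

Incoming column moisture flux per unit ridge length: F = V × PW = 8.35 × 34.1 = 284.735 mm·m/s.
Spread over the 52 km slope with efficiency ε = 0.40: R = ε·F/W = 0.40 × 284.735 / 52000 m = 2.190e-03 mm/s.
R = 2.190e-03 × 3600 = 7.88 mm/hr.

R ≈ 7.88 mm/hr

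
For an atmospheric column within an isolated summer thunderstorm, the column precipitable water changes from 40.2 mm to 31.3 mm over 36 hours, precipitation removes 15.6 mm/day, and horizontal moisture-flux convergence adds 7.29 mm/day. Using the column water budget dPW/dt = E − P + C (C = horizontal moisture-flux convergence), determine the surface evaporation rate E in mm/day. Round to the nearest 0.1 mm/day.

E ≈ 2.4 mm/day

dPW/dt = (31.3 − 40.2) mm / (36/24 day) = -5.933 mm/day.
E = dPW/dt + P − C = (-5.933) + 15.6 − (7.29) = 2.4 mm/day.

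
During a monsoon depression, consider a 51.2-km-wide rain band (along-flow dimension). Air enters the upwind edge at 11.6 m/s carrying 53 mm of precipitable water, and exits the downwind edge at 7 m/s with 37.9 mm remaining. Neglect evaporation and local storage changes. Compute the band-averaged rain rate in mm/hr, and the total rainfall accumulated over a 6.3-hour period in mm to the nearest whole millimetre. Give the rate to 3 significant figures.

R ≈ 24.6 mm/hr; total ≈ 155 mm

Column moisture flux per unit crosswind length is F = V × PW.
Inflow: F_in = 11.6 × 53 = 614.8 mm·m/s
Outflow: F_out = 7 × 37.9 = 265.3 mm·m/s
Steady-state rate R = (F_in − F_out)/L = (614.8 − 265.3) / 51200 m = 6.826e-03 mm/s.
R = 6.826e-03 × 3600 = 24.6 mm/hr.
Over 6.3 h: total = 24.6 × 6.3 = 154.98 ≈ 155 mm.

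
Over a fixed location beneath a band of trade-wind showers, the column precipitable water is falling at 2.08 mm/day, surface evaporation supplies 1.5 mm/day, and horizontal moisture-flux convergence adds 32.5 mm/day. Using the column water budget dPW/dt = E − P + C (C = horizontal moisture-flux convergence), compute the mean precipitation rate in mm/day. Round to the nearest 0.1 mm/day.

P ≈ 36.1 mm/day

dPW/dt = -2.08 mm/day.
P = E + C − dPW/dt = 1.5 + (32.5) − (-2.08) = 36.1 mm/day.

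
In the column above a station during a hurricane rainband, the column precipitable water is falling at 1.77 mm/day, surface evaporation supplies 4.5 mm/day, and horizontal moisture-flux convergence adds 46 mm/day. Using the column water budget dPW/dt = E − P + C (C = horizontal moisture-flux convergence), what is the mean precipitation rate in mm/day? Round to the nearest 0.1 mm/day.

dPW/dt = -1.77 mm/day.
P = E + C − dPW/dt = 4.5 + (46) − (-1.77) = 52.3 mm/day.

P ≈ 52.3 mm/day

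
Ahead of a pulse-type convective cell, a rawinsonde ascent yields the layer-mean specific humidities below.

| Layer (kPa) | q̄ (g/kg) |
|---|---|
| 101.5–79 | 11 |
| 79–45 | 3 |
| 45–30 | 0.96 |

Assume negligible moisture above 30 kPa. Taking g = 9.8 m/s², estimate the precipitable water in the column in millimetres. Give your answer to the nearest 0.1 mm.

PW ≈ 37.1 mm

Precipitable water is the column-integrated vapour mass per unit area: PW = (1/g) Σ q̄ Δp, with q in kg/kg and Δp in Pa (1 kg/m² of water = 1 mm).
Layer 101.5–79 kPa: Δp = 225 hPa = 22500 Pa, q̄ = 0.011 kg/kg → 0.011 × 22500 / 9.8 = 25.26 mm
Layer 79–45 kPa: Δp = 340 hPa = 34000 Pa, q̄ = 0.003 kg/kg → 0.003 × 34000 / 9.8 = 10.41 mm
Layer 45–30 kPa: Δp = 150 hPa = 15000 Pa, q̄ = 0.00096 kg/kg → 0.00096 × 15000 / 9.8 = 1.47 mm
PW = 25.26 + 10.41 + 1.47 = 37.14 ≈ 37.1 mm.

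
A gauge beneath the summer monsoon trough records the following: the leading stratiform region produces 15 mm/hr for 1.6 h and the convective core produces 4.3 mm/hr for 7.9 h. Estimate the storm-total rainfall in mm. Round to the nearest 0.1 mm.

total ≈ 58.0 mm

Total = Σ Rᵢ Δtᵢ = 15 × 1.6 + 4.3 × 7.9
      = 24 + 33.97 = 58.0 mm.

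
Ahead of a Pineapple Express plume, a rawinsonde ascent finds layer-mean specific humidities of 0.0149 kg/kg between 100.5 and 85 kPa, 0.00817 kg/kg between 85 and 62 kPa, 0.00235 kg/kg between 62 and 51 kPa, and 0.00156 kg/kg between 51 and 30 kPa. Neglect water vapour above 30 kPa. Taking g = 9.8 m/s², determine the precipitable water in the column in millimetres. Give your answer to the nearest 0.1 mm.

Precipitable water is the column-integrated vapour mass per unit area: PW = (1/g) Σ q̄ Δp, with q in kg/kg and Δp in Pa (1 kg/m² of water = 1 mm).
Layer 100.5–85 kPa: Δp = 155 hPa = 15500 Pa, q̄ = 0.0149 kg/kg → 0.0149 × 15500 / 9.8 = 23.57 mm
Layer 85–62 kPa: Δp = 230 hPa = 23000 Pa, q̄ = 0.00817 kg/kg → 0.00817 × 23000 / 9.8 = 19.17 mm
Layer 62–51 kPa: Δp = 110 hPa = 11000 Pa, q̄ = 0.00235 kg/kg → 0.00235 × 11000 / 9.8 = 2.64 mm
Layer 51–30 kPa: Δp = 210 hPa = 21000 Pa, q̄ = 0.00156 kg/kg → 0.00156 × 21000 / 9.8 = 3.34 mm
PW = 23.57 + 19.17 + 2.64 + 3.34 = 48.72 ≈ 48.7 mm.

PW ≈ 48.7 mm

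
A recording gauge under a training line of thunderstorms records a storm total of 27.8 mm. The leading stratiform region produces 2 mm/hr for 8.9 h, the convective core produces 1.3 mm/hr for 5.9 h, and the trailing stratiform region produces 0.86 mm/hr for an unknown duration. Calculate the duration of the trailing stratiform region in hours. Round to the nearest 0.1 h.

duration ≈ 2.7 h

Known phases: 2 × 8.9 + 1.3 × 5.9 = 17.8 + 7.67 = 25.47 mm.
Remaining depth = 27.8 − 25.47 = 2.33 mm.
Duration = 2.33 / 0.86 = 2.7 h.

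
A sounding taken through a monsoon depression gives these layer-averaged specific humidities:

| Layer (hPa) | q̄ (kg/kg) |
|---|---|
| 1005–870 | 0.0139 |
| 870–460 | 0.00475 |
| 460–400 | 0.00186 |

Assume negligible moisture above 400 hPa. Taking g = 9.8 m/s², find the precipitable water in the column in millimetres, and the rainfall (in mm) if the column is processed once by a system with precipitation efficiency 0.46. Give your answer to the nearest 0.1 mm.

Precipitable water is the column-integrated vapour mass per unit area: PW = (1/g) Σ q̄ Δp, with q in kg/kg and Δp in Pa (1 kg/m² of water = 1 mm).
Layer 1005–870 hPa: Δp = 135 hPa = 13500 Pa, q̄ = 0.0139 kg/kg → 0.0139 × 13500 / 9.8 = 19.15 mm
Layer 870–460 hPa: Δp = 410 hPa = 41000 Pa, q̄ = 0.00475 kg/kg → 0.00475 × 41000 / 9.8 = 19.87 mm
Layer 460–400 hPa: Δp = 60 hPa = 6000 Pa, q̄ = 0.00186 kg/kg → 0.00186 × 6000 / 9.8 = 1.14 mm
PW = 19.15 + 19.87 + 1.14 = 40.16 ≈ 40.2 mm.
Rainfall = ε × PW = 0.46 × 40.2 = 18.5 mm.

PW ≈ 40.2 mm; rainfall ≈ 18.5 mm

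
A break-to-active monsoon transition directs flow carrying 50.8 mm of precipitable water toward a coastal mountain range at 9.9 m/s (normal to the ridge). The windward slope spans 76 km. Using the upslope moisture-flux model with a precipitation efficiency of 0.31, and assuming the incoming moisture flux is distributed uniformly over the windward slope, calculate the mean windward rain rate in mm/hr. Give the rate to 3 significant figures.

Incoming column moisture flux per unit ridge length: F = V × PW = 9.9 × 50.8 = 502.92 mm·m/s.
Spread over the 76 km slope with efficiency ε = 0.31: R = ε·F/W = 0.31 × 502.92 / 76000 m = 2.051e-03 mm/s.
R = 2.051e-03 × 3600 = 7.38 mm/hr.

R ≈ 7.38 mm/hr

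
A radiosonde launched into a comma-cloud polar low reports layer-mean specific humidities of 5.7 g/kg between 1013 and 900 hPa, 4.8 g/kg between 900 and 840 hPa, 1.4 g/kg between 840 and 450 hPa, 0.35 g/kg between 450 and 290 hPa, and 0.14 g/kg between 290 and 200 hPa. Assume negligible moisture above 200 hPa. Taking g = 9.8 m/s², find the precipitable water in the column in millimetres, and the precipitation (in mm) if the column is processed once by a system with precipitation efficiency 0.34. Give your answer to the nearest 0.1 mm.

PW ≈ 15.8 mm; precipitation ≈ 5.4 mm

Precipitable water is the column-integrated vapour mass per unit area: PW = (1/g) Σ q̄ Δp, with q in kg/kg and Δp in Pa (1 kg/m² of water = 1 mm).
Layer 1013–900 hPa: Δp = 113 hPa = 11300 Pa, q̄ = 0.0057 kg/kg → 0.0057 × 11300 / 9.8 = 6.57 mm
Layer 900–840 hPa: Δp = 60 hPa = 6000 Pa, q̄ = 0.0048 kg/kg → 0.0048 × 6000 / 9.8 = 2.94 mm
Layer 840–450 hPa: Δp = 390 hPa = 39000 Pa, q̄ = 0.0014 kg/kg → 0.0014 × 39000 / 9.8 = 5.57 mm
Layer 450–290 hPa: Δp = 160 hPa = 16000 Pa, q̄ = 0.00035 kg/kg → 0.00035 × 16000 / 9.8 = 0.57 mm
Layer 290–200 hPa: Δp = 90 hPa = 9000 Pa, q̄ = 0.00014 kg/kg → 0.00014 × 9000 / 9.8 = 0.13 mm
PW = 6.57 + 2.94 + 5.57 + 0.57 + 0.13 = 15.78 ≈ 15.8 mm.
Precipitation = ε × PW = 0.34 × 15.8 = 5.4 mm.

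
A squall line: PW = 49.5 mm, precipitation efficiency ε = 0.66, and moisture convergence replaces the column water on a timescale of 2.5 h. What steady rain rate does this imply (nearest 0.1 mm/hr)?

Each overturning extracts ε × PW = 0.66 × 49.5 = 32.67 mm.
Rate = ε·PW / τ = 32.67 / 2.5 h = 13.1 mm/hr.

R ≈ 13.1 mm/hr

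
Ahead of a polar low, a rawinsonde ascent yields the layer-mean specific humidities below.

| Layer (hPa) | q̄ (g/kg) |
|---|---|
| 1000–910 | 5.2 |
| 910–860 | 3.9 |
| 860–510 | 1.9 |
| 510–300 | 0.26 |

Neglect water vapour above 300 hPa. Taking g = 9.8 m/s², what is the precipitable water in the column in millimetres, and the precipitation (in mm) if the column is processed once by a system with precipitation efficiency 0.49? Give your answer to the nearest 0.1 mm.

Precipitable water is the column-integrated vapour mass per unit area: PW = (1/g) Σ q̄ Δp, with q in kg/kg and Δp in Pa (1 kg/m² of water = 1 mm).
Layer 1000–910 hPa: Δp = 90 hPa = 9000 Pa, q̄ = 0.0052 kg/kg → 0.0052 × 9000 / 9.8 = 4.78 mm
Layer 910–860 hPa: Δp = 50 hPa = 5000 Pa, q̄ = 0.0039 kg/kg → 0.0039 × 5000 / 9.8 = 1.99 mm
Layer 860–510 hPa: Δp = 350 hPa = 35000 Pa, q̄ = 0.0019 kg/kg → 0.0019 × 35000 / 9.8 = 6.79 mm
Layer 510–300 hPa: Δp = 210 hPa = 21000 Pa, q̄ = 0.00026 kg/kg → 0.00026 × 21000 / 9.8 = 0.56 mm
PW = 4.78 + 1.99 + 6.79 + 0.56 = 14.12 ≈ 14.1 mm.
Precipitation = ε × PW = 0.49 × 14.1 = 6.9 mm.

PW ≈ 14.1 mm; precipitation ≈ 6.9 mm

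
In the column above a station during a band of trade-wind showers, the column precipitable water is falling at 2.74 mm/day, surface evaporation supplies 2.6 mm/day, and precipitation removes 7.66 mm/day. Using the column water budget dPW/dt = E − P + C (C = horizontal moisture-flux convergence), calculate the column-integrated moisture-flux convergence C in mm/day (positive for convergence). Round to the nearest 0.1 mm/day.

dPW/dt = -2.74 mm/day.
C = dPW/dt − E + P = (-2.74) − 2.6 + 7.66 = 2.3 mm/day.

C ≈ 2.3 mm/day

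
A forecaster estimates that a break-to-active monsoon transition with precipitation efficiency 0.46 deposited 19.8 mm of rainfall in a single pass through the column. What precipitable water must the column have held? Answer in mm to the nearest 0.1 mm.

PW = rainfall / ε = 19.8 / 0.46 = 43.0 mm.

PW ≈ 43.0 mm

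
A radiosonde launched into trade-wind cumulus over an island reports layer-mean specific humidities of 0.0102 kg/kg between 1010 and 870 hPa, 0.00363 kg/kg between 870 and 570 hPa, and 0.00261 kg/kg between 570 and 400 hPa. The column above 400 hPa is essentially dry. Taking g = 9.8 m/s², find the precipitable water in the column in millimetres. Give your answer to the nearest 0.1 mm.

Precipitable water is the column-integrated vapour mass per unit area: PW = (1/g) Σ q̄ Δp, with q in kg/kg and Δp in Pa (1 kg/m² of water = 1 mm).
Layer 1010–870 hPa: Δp = 140 hPa = 14000 Pa, q̄ = 0.0102 kg/kg → 0.0102 × 14000 / 9.8 = 14.57 mm
Layer 870–570 hPa: Δp = 300 hPa = 30000 Pa, q̄ = 0.00363 kg/kg → 0.00363 × 30000 / 9.8 = 11.11 mm
Layer 570–400 hPa: Δp = 170 hPa = 17000 Pa, q̄ = 0.00261 kg/kg → 0.00261 × 17000 / 9.8 = 4.53 mm
PW = 14.57 + 11.11 + 4.53 = 30.21 ≈ 30.2 mm.

PW ≈ 30.2 mm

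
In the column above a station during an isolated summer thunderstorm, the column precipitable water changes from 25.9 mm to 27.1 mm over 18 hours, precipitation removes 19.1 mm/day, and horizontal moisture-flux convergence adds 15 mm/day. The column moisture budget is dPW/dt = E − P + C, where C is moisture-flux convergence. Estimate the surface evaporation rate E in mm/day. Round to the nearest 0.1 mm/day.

dPW/dt = (27.1 − 25.9) mm / (18/24 day) = +1.600 mm/day.
E = dPW/dt + P − C = (+1.600) + 19.1 − (15) = 5.7 mm/day.

E ≈ 5.7 mm/day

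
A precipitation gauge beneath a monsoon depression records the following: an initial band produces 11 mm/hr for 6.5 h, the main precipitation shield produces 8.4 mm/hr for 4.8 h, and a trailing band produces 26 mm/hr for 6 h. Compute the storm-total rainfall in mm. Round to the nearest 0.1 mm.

Total = Σ Rᵢ Δtᵢ = 11 × 6.5 + 8.4 × 4.8 + 26 × 6
      = 71.5 + 40.32 + 156 = 267.8 mm.

total ≈ 267.8 mm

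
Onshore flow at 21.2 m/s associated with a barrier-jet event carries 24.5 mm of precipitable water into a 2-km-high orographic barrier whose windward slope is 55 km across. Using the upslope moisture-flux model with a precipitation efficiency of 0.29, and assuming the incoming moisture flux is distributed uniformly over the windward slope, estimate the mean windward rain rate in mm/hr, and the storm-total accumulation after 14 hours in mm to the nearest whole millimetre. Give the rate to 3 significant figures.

R ≈ 9.86 mm/hr; total ≈ 138 mm

Incoming column moisture flux per unit ridge length: F = V × PW = 21.2 × 24.5 = 519.4 mm·m/s.
Spread over the 55 km slope with efficiency ε = 0.29: R = ε·F/W = 0.29 × 519.4 / 55000 m = 2.739e-03 mm/s.
R = 2.739e-03 × 3600 = 9.86 mm/hr.
Over 14 h: total = 9.86 × 14 = 138.04 ≈ 138 mm.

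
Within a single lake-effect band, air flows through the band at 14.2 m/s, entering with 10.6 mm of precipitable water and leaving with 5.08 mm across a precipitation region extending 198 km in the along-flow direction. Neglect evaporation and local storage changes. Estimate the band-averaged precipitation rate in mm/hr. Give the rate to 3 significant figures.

Column moisture flux per unit crosswind length is F = V × PW.
Inflow: F_in = 14.2 × 10.6 = 150.52 mm·m/s
Outflow: F_out = 14.2 × 5.08 = 72.136 mm·m/s
Steady-state rate R = (F_in − F_out)/L = (150.52 − 72.136) / 198000 m = 3.959e-04 mm/s.
R = 3.959e-04 × 3600 = 1.43 mm/hr.

R ≈ 1.43 mm/hr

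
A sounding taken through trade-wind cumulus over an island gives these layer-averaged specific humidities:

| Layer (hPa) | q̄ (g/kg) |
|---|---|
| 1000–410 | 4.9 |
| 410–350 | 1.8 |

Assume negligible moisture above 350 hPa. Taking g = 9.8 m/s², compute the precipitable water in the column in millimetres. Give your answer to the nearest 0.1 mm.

PW ≈ 30.6 mm

Precipitable water is the column-integrated vapour mass per unit area: PW = (1/g) Σ q̄ Δp, with q in kg/kg and Δp in Pa (1 kg/m² of water = 1 mm).
Layer 1000–410 hPa: Δp = 590 hPa = 59000 Pa, q̄ = 0.0049 kg/kg → 0.0049 × 59000 / 9.8 = 29.50 mm
Layer 410–350 hPa: Δp = 60 hPa = 6000 Pa, q̄ = 0.0018 kg/kg → 0.0018 × 6000 / 9.8 = 1.10 mm
PW = 29.50 + 1.10 = 30.60 ≈ 30.6 mm.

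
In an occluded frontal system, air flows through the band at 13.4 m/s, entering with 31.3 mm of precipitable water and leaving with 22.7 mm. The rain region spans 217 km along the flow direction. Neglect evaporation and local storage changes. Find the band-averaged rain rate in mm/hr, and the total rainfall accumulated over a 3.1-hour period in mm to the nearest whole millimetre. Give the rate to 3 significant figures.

Column moisture flux per unit crosswind length is F = V × PW.
Inflow: F_in = 13.4 × 31.3 = 419.42 mm·m/s
Outflow: F_out = 13.4 × 22.7 = 304.18 mm·m/s
Steady-state rate R = (F_in − F_out)/L = (419.42 − 304.18) / 217000 m = 5.311e-04 mm/s.
R = 5.311e-04 × 3600 = 1.91 mm/hr.
Over 3.1 h: total = 1.91 × 3.1 = 5.921 ≈ 6 mm.

R ≈ 1.91 mm/hr; total ≈ 6 mm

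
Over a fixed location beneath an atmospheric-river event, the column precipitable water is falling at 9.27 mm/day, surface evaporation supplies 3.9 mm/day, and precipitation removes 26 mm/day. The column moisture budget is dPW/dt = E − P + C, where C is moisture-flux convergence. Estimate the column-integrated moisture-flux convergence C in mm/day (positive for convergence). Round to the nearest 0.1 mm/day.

C ≈ 12.8 mm/day

dPW/dt = -9.27 mm/day.
C = dPW/dt − E + P = (-9.27) − 3.9 + 26 = 12.8 mm/day.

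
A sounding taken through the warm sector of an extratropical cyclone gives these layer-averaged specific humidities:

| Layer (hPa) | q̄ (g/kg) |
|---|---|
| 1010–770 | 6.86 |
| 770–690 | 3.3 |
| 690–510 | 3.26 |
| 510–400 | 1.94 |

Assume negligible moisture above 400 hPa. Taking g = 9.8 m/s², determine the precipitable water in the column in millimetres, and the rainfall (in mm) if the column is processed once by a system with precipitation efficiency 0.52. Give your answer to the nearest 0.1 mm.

Precipitable water is the column-integrated vapour mass per unit area: PW = (1/g) Σ q̄ Δp, with q in kg/kg and Δp in Pa (1 kg/m² of water = 1 mm).
Layer 1010–770 hPa: Δp = 240 hPa = 24000 Pa, q̄ = 0.00686 kg/kg → 0.00686 × 24000 / 9.8 = 16.80 mm
Layer 770–690 hPa: Δp = 80 hPa = 8000 Pa, q̄ = 0.0033 kg/kg → 0.0033 × 8000 / 9.8 = 2.69 mm
Layer 690–510 hPa: Δp = 180 hPa = 18000 Pa, q̄ = 0.00326 kg/kg → 0.00326 × 18000 / 9.8 = 5.99 mm
Layer 510–400 hPa: Δp = 110 hPa = 11000 Pa, q̄ = 0.00194 kg/kg → 0.00194 × 11000 / 9.8 = 2.18 mm
PW = 16.80 + 2.69 + 5.99 + 2.18 = 27.66 ≈ 27.7 mm.
Rainfall = ε × PW = 0.52 × 27.7 = 14.4 mm.

PW ≈ 27.7 mm; rainfall ≈ 14.4 mm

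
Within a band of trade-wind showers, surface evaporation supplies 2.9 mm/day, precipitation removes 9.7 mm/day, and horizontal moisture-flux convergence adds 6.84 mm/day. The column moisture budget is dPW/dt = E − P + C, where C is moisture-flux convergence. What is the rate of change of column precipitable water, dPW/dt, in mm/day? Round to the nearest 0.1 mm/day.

dPW/dt ≈ 0.0 mm/day

dPW/dt = E − P + C = 2.9 − 9.7 + (6.84) = 0.0 mm/day.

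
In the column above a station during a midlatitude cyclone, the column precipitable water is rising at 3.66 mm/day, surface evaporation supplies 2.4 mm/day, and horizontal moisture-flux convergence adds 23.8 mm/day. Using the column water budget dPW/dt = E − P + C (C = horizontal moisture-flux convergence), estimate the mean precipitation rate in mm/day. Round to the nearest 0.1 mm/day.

P ≈ 22.5 mm/day

dPW/dt = +3.66 mm/day.
P = E + C − dPW/dt = 2.4 + (23.8) − (+3.66) = 22.5 mm/day.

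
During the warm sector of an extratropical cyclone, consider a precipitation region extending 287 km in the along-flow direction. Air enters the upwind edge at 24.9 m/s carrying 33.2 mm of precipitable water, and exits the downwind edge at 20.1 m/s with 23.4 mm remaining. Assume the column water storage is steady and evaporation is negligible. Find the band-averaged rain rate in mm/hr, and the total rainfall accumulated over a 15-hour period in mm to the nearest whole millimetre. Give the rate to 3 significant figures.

Column moisture flux per unit crosswind length is F = V × PW.
Inflow: F_in = 24.9 × 33.2 = 826.68 mm·m/s
Outflow: F_out = 20.1 × 23.4 = 470.34 mm·m/s
Steady-state rate R = (F_in − F_out)/L = (826.68 − 470.34) / 287000 m = 1.242e-03 mm/s.
R = 1.242e-03 × 3600 = 4.47 mm/hr.
Over 15 h: total = 4.47 × 15 = 67.05 ≈ 67 mm.

R ≈ 4.47 mm/hr; total ≈ 67 mm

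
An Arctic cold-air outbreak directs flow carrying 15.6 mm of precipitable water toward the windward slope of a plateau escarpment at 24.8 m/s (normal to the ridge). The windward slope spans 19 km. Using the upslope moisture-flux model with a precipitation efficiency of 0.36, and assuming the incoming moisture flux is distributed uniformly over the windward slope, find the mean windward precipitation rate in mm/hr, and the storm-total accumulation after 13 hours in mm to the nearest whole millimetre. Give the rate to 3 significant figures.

Incoming column moisture flux per unit ridge length: F = V × PW = 24.8 × 15.6 = 386.88 mm·m/s.
Spread over the 19 km slope with efficiency ε = 0.36: R = ε·F/W = 0.36 × 386.88 / 19000 m = 7.330e-03 mm/s.
R = 7.330e-03 × 3600 = 26.4 mm/hr.
Over 13 h: total = 26.4 × 13 = 343.2 ≈ 343 mm.

R ≈ 26.4 mm/hr; total ≈ 343 mm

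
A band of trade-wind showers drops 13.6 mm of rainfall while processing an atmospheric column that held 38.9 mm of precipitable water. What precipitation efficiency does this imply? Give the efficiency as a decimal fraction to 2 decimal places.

ε = rainfall / PW = 13.6 / 38.9 = 0.35.

ε ≈ 0.35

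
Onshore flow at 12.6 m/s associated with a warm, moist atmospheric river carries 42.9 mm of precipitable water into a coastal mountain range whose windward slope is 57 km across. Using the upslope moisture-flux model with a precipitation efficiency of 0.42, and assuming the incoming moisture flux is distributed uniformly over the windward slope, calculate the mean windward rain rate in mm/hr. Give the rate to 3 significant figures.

Incoming column moisture flux per unit ridge length: F = V × PW = 12.6 × 42.9 = 540.54 mm·m/s.
Spread over the 57 km slope with efficiency ε = 0.42: R = ε·F/W = 0.42 × 540.54 / 57000 m = 3.983e-03 mm/s.
R = 3.983e-03 × 3600 = 14.3 mm/hr.

R ≈ 14.3 mm/hr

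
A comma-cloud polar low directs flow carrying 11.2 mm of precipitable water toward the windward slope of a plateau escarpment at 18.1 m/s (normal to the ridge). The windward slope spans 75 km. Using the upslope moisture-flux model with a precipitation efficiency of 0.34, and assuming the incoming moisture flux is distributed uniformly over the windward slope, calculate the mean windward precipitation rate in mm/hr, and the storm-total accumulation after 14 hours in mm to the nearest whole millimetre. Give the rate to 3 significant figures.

Incoming column moisture flux per unit ridge length: F = V × PW = 18.1 × 11.2 = 202.72 mm·m/s.
Spread over the 75 km slope with efficiency ε = 0.34: R = ε·F/W = 0.34 × 202.72 / 75000 m = 9.190e-04 mm/s.
R = 9.190e-04 × 3600 = 3.31 mm/hr.
Over 14 h: total = 3.31 × 14 = 46.34 ≈ 46 mm.

R ≈ 3.31 mm/hr; total ≈ 46 mm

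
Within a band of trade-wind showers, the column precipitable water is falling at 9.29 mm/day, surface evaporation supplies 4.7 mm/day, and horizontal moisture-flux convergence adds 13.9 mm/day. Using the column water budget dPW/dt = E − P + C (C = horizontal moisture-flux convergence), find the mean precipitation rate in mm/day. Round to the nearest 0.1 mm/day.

dPW/dt = -9.29 mm/day.
P = E + C − dPW/dt = 4.7 + (13.9) − (-9.29) = 27.9 mm/day.

P ≈ 27.9 mm/day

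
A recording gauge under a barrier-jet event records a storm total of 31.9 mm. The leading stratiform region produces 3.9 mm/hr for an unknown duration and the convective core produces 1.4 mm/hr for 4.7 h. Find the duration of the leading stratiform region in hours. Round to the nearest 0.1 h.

Known phases: 1.4 × 4.7 = 6.58 mm.
Remaining depth = 31.9 − 6.58 = 25.32 mm.
Duration = 25.32 / 3.9 = 6.5 h.

duration ≈ 6.5 h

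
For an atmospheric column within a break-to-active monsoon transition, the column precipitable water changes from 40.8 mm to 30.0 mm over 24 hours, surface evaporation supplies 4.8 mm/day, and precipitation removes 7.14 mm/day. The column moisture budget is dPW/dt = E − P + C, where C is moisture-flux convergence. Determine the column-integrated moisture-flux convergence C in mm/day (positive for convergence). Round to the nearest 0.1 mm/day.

dPW/dt = (30.0 − 40.8) mm / (24/24 day) = -10.800 mm/day.
C = dPW/dt − E + P = (-10.800) − 4.8 + 7.14 = -8.5 mm/day.

C ≈ -8.5 mm/day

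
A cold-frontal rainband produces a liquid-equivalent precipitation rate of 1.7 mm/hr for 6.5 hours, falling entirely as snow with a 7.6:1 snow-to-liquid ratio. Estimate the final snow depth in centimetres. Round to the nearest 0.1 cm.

Liquid-equivalent depth = 1.7 × 6.5 = 11.05 mm.
Snow depth = 11.05 mm × 7.6 = 83.98 mm = 8.4 cm.

snow depth ≈ 8.4 cm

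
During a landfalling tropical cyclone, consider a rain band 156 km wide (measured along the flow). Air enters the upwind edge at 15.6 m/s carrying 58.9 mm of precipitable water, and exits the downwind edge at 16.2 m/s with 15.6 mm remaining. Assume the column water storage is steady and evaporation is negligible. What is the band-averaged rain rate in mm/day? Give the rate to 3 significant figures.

Column moisture flux per unit crosswind length is F = V × PW.
Inflow: F_in = 15.6 × 58.9 = 918.84 mm·m/s
Outflow: F_out = 16.2 × 15.6 = 252.72 mm·m/s
Steady-state rate R = (F_in − F_out)/L = (918.84 − 252.72) / 156000 m = 4.270e-03 mm/s.
R = 4.270e-03 × 3600 × 24 = 369 mm/day.

R ≈ 369 mm/day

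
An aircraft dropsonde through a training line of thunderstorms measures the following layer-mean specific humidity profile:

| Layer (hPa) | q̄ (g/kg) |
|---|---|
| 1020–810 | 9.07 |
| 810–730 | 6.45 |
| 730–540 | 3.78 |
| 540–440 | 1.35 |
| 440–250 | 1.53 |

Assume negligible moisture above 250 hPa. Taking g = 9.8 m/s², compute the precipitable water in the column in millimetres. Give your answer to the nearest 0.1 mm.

Precipitable water is the column-integrated vapour mass per unit area: PW = (1/g) Σ q̄ Δp, with q in kg/kg and Δp in Pa (1 kg/m² of water = 1 mm).
Layer 1020–810 hPa: Δp = 210 hPa = 21000 Pa, q̄ = 0.00907 kg/kg → 0.00907 × 21000 / 9.8 = 19.44 mm
Layer 810–730 hPa: Δp = 80 hPa = 8000 Pa, q̄ = 0.00645 kg/kg → 0.00645 × 8000 / 9.8 = 5.27 mm
Layer 730–540 hPa: Δp = 190 hPa = 19000 Pa, q̄ = 0.00378 kg/kg → 0.00378 × 19000 / 9.8 = 7.33 mm
Layer 540–440 hPa: Δp = 100 hPa = 10000 Pa, q̄ = 0.00135 kg/kg → 0.00135 × 10000 / 9.8 = 1.38 mm
Layer 440–250 hPa: Δp = 190 hPa = 19000 Pa, q̄ = 0.00153 kg/kg → 0.00153 × 19000 / 9.8 = 2.97 mm
PW = 19.44 + 5.27 + 7.33 + 1.38 + 2.97 = 36.39 ≈ 36.4 mm.

PW ≈ 36.4 mm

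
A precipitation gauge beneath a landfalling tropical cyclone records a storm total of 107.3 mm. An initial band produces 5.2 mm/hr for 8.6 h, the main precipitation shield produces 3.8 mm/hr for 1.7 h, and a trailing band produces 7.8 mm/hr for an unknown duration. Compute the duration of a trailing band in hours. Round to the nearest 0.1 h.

duration ≈ 7.2 h

Known phases: 5.2 × 8.6 + 3.8 × 1.7 = 44.72 + 6.46 = 51.18 mm.
Remaining depth = 107.3 − 51.18 = 56.12 mm.
Duration = 56.12 / 7.8 = 7.2 h.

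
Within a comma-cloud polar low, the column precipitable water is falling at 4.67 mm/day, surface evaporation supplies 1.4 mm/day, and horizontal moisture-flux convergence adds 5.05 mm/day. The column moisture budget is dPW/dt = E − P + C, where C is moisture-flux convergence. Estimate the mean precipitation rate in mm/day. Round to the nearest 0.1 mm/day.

P ≈ 11.1 mm/day

dPW/dt = -4.67 mm/day.
P = E + C − dPW/dt = 1.4 + (5.05) − (-4.67) = 11.1 mm/day.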